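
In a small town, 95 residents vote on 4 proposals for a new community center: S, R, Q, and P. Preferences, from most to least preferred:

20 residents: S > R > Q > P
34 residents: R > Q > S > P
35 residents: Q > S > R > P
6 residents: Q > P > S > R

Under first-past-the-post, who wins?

First-place votes: S 20, R 34, Q 41, P 0.
Q has the most first-place votes.

Q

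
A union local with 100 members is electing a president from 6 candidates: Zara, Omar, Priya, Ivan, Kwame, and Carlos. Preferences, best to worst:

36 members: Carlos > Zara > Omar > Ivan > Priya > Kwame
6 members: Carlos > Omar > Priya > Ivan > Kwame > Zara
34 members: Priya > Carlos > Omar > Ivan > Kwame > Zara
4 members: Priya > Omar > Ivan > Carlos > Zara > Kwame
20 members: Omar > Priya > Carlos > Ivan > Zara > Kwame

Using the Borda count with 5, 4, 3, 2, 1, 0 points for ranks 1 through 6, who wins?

Carlos

Zara: 36·4 + 6·0 + 34·0 + 4·1 + 20·1 = 168
Omar: 36·3 + 6·4 + 34·3 + 4·4 + 20·5 = 350
Priya: 36·1 + 6·3 + 34·5 + 4·5 + 20·4 = 324
Ivan: 36·2 + 6·2 + 34·2 + 4·3 + 20·2 = 204
Kwame: 36·0 + 6·1 + 34·1 + 4·0 + 20·0 = 40
Carlos: 36·5 + 6·5 + 34·4 + 4·2 + 20·3 = 414
Carlos has the highest Borda score (414).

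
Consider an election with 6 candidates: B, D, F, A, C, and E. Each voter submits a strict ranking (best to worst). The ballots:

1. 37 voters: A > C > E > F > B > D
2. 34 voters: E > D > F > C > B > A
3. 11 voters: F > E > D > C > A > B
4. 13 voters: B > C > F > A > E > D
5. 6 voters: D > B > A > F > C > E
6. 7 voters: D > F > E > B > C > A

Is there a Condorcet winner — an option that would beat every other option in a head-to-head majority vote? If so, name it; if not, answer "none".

Checking pairwise contests:
D beats B 58–50.
F beats D 61–47.
E beats F 71–37.
B beats A 60–48.
D beats C 58–50.
A beats E 56–52.
Every option loses at least one head-to-head, so there is no Condorcet winner.

none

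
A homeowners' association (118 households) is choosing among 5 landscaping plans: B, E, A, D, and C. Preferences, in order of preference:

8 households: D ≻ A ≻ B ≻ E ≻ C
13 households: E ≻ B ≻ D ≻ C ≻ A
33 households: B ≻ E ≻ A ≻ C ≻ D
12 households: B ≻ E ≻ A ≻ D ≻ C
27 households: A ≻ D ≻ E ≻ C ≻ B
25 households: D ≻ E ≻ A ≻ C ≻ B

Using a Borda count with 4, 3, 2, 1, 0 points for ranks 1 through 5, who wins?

B: 8·2 + 13·3 + 33·4 + 12·4 + 27·0 + 25·0 = 235
E: 8·1 + 13·4 + 33·3 + 12·3 + 27·2 + 25·3 = 324
A: 8·3 + 13·0 + 33·2 + 12·2 + 27·4 + 25·2 = 272
D: 8·4 + 13·2 + 33·0 + 12·1 + 27·3 + 25·4 = 251
C: 8·0 + 13·1 + 33·1 + 12·0 + 27·1 + 25·1 = 98
E has the highest Borda score (324).

E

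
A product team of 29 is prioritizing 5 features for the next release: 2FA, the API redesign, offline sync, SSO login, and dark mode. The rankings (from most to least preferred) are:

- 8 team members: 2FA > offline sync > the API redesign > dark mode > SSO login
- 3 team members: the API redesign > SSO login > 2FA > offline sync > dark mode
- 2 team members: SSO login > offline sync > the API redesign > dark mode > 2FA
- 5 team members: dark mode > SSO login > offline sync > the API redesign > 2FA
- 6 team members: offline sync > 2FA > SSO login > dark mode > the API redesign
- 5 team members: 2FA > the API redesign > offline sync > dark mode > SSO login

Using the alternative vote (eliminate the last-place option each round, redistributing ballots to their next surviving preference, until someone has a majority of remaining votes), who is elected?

2FA

Round 1: 2FA 13, the API redesign 3, offline sync 6, SSO login 2, dark mode 5. Eliminate SSO login.
Round 2: 2FA 13, the API redesign 3, offline sync 8, dark mode 5. Eliminate the API redesign.
Round 3: 2FA 16, offline sync 8, dark mode 5. 2FA has a majority.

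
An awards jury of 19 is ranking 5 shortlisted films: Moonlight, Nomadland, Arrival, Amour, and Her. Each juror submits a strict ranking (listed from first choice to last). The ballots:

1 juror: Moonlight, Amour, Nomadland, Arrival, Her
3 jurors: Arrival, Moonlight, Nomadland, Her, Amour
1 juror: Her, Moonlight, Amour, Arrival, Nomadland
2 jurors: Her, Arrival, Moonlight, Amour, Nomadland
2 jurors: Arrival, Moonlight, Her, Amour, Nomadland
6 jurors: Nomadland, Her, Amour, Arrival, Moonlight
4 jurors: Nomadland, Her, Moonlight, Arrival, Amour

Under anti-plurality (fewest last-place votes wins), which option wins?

Last-place votes: Moonlight 6, Nomadland 5, Arrival 0, Amour 7, Her 1.
Arrival is ranked last by the fewest voters, so Arrival wins.

Arrival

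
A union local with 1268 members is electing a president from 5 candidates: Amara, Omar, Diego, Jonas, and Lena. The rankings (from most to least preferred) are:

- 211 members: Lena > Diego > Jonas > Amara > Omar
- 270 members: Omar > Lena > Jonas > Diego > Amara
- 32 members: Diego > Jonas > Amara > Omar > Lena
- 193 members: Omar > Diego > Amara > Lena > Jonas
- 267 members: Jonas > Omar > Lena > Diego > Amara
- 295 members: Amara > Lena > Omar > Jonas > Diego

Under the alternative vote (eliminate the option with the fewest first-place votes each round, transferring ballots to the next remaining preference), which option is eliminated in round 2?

Lena

Round 1: Amara 295, Omar 463, Diego 32, Jonas 267, Lena 211. Eliminate Diego.
Round 2: Amara 295, Omar 463, Jonas 299, Lena 211. Eliminate Lena.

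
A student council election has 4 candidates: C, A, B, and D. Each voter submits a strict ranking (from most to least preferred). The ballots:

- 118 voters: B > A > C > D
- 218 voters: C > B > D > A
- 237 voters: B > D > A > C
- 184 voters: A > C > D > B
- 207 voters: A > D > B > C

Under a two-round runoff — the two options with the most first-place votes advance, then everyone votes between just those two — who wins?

B

Round 1 first-place votes: C 218, A 391, B 355, D 0.
A and B advance.
Runoff: A is preferred to B by 391 voters; B by 573.
B wins the runoff.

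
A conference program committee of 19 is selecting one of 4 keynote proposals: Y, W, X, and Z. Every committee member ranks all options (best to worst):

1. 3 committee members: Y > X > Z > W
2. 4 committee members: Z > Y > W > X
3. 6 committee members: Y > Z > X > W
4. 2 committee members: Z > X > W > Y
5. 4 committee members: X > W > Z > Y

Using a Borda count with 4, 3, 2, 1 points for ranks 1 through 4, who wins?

Y: 3·4 + 4·3 + 6·4 + 2·1 + 4·1 = 54
W: 3·1 + 4·2 + 6·1 + 2·2 + 4·3 = 33
X: 3·3 + 4·1 + 6·2 + 2·3 + 4·4 = 47
Z: 3·2 + 4·4 + 6·3 + 2·4 + 4·2 = 56
Z has the highest Borda score (56).

Z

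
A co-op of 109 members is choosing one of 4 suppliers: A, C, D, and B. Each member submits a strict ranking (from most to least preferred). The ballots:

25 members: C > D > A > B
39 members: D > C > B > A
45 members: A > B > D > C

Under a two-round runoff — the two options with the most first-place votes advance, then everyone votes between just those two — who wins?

D

Round 1 first-place votes: A 45, C 25, D 39, B 0.
A and D advance.
Runoff: A is preferred to D by 45 voters; D by 64.
D wins the runoff.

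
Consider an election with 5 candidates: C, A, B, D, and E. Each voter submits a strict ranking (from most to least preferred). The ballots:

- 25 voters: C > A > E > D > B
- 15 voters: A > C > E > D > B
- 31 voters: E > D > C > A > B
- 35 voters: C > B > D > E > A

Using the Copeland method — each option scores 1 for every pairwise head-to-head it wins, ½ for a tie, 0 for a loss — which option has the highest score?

C

C: beats A, B, D, and E → score 4.
A: beats B; loses to C, D, and E → score 1.
B: loses to C, A, D, and E → score 0.
D: beats A and B; loses to C and E → score 2.
E: beats A, B, and D; loses to C → score 3.
C has the best pairwise record.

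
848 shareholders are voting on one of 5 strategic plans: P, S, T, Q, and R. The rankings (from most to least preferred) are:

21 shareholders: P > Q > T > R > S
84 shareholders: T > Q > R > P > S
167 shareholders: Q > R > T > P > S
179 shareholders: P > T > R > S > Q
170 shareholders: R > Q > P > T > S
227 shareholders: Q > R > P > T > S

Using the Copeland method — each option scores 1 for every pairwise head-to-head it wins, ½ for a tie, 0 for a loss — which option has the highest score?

Q

P: beats S and T; loses to Q and R → score 2.
S: loses to P, T, Q, and R → score 0.
T: beats S; loses to P, Q, and R → score 1.
Q: beats P, S, T, and R → score 4.
R: beats P, S, and T; loses to Q → score 3.
Q has the best pairwise record.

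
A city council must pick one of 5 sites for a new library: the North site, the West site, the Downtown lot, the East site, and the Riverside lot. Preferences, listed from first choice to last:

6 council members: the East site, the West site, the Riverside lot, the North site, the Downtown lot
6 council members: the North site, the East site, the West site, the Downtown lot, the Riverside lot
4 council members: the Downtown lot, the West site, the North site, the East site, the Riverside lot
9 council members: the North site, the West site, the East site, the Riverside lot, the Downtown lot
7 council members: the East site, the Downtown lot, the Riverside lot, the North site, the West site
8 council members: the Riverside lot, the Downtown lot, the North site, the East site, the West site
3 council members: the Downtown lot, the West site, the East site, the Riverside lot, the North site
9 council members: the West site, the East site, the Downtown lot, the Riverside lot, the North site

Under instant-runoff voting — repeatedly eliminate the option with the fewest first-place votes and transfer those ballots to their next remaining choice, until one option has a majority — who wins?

the North site

Round 1: the North site 15, the West site 9, the Downtown lot 7, the East site 13, the Riverside lot 8. Eliminate the Downtown lot.
Round 2: the North site 15, the West site 16, the East site 13, the Riverside lot 8. Eliminate the Riverside lot.
Round 3: the North site 23, the West site 16, the East site 13. Eliminate the East site.
Round 4: the North site 30, the West site 22. The North site has a majority.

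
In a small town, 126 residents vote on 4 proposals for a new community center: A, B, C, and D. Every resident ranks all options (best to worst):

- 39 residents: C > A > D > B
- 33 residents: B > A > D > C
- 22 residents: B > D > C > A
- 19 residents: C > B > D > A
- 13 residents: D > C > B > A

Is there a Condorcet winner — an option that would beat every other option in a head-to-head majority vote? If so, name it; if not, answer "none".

none

Checking pairwise contests:
B beats A 87–39.
C beats B 71–55.
D beats C 68–58.
A beats D 72–54.
Every option loses at least one head-to-head, so there is no Condorcet winner.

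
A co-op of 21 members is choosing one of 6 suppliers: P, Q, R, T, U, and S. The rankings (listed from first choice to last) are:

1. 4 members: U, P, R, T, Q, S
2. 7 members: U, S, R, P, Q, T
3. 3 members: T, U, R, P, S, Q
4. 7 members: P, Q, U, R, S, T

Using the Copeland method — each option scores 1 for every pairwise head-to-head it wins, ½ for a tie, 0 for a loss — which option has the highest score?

P: beats Q, R, T, and S; loses to U → score 4.
Q: beats T and S; loses to P, R, and U → score 2.
R: beats Q, T, and S; loses to P and U → score 3.
T: loses to P, Q, R, U, and S → score 0.
U: beats P, Q, R, T, and S → score 5.
S: beats T; loses to P, Q, R, and U → score 1.
U has the best pairwise record.

U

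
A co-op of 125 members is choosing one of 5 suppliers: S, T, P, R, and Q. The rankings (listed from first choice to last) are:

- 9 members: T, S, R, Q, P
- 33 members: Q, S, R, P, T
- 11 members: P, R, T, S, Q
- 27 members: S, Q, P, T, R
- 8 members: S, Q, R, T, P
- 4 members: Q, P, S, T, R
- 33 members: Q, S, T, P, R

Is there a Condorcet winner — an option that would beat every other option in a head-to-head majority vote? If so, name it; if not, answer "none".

Q

Q vs S: 70–55 for Q.
Q vs T: 105–20 for Q.
Q vs P: 114–11 for Q.
Q vs R: 105–20 for Q.
Q beats every other option head-to-head.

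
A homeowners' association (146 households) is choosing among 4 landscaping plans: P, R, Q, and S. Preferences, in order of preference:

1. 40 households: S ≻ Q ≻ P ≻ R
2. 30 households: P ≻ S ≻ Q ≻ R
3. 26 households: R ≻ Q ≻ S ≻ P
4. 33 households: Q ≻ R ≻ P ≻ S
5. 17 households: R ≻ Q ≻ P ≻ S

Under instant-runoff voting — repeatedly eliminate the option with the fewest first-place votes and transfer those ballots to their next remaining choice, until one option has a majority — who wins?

Round 1: P 30, R 43, Q 33, S 40. Eliminate P.
Round 2: R 43, Q 33, S 70. Eliminate Q.
Round 3: R 76, S 70. R has a majority.

R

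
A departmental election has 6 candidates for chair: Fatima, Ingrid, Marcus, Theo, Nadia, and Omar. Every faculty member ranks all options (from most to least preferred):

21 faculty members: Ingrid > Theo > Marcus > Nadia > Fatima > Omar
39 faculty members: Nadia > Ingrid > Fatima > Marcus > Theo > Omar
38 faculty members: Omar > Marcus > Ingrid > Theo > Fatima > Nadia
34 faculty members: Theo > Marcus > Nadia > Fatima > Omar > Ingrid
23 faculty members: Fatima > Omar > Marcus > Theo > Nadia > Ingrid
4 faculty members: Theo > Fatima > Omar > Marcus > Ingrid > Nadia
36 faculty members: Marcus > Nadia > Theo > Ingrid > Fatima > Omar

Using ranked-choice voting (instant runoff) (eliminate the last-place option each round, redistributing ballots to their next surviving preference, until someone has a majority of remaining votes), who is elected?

Nadia

Round 1: Fatima 23, Ingrid 21, Marcus 36, Theo 38, Nadia 39, Omar 38. Eliminate Ingrid.
Round 2: Fatima 23, Marcus 36, Theo 59, Nadia 39, Omar 38. Eliminate Fatima.
Round 3: Marcus 36, Theo 59, Nadia 39, Omar 61. Eliminate Marcus.
Round 4: Theo 59, Nadia 75, Omar 61. Eliminate Theo.
Round 5: Nadia 130, Omar 65. Nadia has a majority.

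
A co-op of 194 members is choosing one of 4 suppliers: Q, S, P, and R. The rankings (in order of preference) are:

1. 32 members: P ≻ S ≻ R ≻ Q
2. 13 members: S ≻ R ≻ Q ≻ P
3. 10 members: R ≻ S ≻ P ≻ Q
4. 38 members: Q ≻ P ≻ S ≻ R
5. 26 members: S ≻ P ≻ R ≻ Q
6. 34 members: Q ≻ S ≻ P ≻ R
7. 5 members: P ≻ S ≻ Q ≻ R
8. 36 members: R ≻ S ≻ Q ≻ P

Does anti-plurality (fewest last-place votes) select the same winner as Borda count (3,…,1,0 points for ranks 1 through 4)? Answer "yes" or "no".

yes

Anti-plurality — last-place votes: Q 68, S 0, P 49, R 77. Winner: S.
Borda — scores: Q 270, S 389, P 283, R 222. Winner: S.
The two methods agree.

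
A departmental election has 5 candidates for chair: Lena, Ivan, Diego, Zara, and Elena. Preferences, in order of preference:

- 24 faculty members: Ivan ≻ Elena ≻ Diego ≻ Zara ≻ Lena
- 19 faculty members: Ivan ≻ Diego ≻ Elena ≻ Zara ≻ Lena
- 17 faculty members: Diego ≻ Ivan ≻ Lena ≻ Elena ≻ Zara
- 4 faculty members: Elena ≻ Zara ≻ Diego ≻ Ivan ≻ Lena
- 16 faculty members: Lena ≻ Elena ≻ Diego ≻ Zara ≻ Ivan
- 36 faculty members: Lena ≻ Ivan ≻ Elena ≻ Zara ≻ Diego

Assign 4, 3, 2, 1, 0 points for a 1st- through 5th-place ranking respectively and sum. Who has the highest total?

Ivan

Lena: 24·0 + 19·0 + 17·2 + 4·0 + 16·4 + 36·4 = 242
Ivan: 24·4 + 19·4 + 17·3 + 4·1 + 16·0 + 36·3 = 335
Diego: 24·2 + 19·3 + 17·4 + 4·2 + 16·2 + 36·0 = 213
Zara: 24·1 + 19·1 + 17·0 + 4·3 + 16·1 + 36·1 = 107
Elena: 24·3 + 19·2 + 17·1 + 4·4 + 16·3 + 36·2 = 263
Ivan has the highest Borda score (335).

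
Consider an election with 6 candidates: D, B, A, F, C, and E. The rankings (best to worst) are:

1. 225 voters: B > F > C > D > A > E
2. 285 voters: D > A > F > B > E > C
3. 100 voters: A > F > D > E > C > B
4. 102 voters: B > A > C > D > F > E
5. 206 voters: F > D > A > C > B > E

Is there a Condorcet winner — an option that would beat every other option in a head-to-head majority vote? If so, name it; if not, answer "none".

Checking pairwise contests:
F beats D 531–387.
D beats B 591–327.
D beats A 716–202.
A beats F 487–431.
D beats C 591–327.
D beats E 918–0.
Every option loses at least one head-to-head, so there is no Condorcet winner.

none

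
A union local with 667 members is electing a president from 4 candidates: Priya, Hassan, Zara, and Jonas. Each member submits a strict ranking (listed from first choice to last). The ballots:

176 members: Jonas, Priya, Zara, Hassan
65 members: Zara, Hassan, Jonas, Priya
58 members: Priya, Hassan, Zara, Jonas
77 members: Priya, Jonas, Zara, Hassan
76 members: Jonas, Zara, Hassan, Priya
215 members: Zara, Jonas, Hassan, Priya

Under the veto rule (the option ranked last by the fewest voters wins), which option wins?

Last-place votes: Priya 356, Hassan 253, Zara 0, Jonas 58.
Zara is ranked last by the fewest voters, so Zara wins.

Zara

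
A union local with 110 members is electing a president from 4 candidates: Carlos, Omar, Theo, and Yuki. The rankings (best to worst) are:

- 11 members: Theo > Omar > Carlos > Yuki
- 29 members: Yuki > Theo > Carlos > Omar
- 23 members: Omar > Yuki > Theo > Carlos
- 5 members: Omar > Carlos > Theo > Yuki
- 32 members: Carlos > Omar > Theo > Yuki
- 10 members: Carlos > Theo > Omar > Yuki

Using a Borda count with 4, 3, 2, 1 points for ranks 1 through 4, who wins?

Carlos: 11·2 + 29·2 + 23·1 + 5·3 + 32·4 + 10·4 = 286
Omar: 11·3 + 29·1 + 23·4 + 5·4 + 32·3 + 10·2 = 290
Theo: 11·4 + 29·3 + 23·2 + 5·2 + 32·2 + 10·3 = 281
Yuki: 11·1 + 29·4 + 23·3 + 5·1 + 32·1 + 10·1 = 243
Omar has the highest Borda score (290).

Omar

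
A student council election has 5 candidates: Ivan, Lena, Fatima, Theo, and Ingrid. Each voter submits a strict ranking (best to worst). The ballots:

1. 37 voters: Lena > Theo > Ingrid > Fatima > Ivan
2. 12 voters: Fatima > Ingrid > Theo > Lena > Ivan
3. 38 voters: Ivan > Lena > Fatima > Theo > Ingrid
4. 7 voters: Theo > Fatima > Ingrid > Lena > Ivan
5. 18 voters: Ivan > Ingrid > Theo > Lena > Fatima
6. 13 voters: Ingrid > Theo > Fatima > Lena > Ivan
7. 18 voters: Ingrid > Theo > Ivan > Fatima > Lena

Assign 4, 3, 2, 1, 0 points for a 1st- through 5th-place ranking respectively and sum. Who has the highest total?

Theo

Ivan: 37·0 + 12·0 + 38·4 + 7·0 + 18·4 + 13·0 + 18·2 = 260
Lena: 37·4 + 12·1 + 38·3 + 7·1 + 18·1 + 13·1 + 18·0 = 312
Fatima: 37·1 + 12·4 + 38·2 + 7·3 + 18·0 + 13·2 + 18·1 = 226
Theo: 37·3 + 12·2 + 38·1 + 7·4 + 18·2 + 13·3 + 18·3 = 330
Ingrid: 37·2 + 12·3 + 38·0 + 7·2 + 18·3 + 13·4 + 18·4 = 302
Theo has the highest Borda score (330).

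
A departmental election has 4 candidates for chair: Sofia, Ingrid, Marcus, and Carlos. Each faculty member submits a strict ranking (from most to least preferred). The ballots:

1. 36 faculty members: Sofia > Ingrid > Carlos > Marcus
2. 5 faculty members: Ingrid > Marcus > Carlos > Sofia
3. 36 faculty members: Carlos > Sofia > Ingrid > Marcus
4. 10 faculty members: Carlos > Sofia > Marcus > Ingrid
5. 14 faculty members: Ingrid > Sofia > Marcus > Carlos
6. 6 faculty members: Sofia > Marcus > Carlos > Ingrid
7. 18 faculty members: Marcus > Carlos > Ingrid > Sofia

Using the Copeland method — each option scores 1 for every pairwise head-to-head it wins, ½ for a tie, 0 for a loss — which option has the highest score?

Sofia: beats Ingrid and Marcus; loses to Carlos → score 2.
Ingrid: beats Marcus; loses to Sofia and Carlos → score 1.
Marcus: loses to Sofia, Ingrid, and Carlos → score 0.
Carlos: beats Sofia, Ingrid, and Marcus → score 3.
Carlos has the best pairwise record.

Carlos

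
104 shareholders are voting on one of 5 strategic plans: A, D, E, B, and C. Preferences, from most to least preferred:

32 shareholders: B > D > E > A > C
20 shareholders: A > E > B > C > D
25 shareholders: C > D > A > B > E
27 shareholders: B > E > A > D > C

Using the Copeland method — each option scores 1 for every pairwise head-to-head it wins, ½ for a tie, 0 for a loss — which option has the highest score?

A: beats C; loses to D, E, and B → score 1.
D: beats A, E, and C; loses to B → score 3.
E: beats A and C; loses to D and B → score 2.
B: beats A, D, E, and C → score 4.
C: loses to A, D, E, and B → score 0.
B has the best pairwise record.

B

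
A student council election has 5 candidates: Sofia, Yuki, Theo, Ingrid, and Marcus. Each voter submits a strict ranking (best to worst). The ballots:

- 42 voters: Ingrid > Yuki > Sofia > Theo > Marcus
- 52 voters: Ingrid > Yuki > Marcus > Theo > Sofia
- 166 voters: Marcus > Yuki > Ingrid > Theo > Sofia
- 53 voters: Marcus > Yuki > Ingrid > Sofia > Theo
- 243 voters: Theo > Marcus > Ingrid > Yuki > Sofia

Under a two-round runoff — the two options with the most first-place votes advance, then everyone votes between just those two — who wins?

Theo

Round 1 first-place votes: Sofia 0, Yuki 0, Theo 243, Ingrid 94, Marcus 219.
Theo and Marcus advance.
Runoff: Theo is preferred to Marcus by 285 voters; Marcus by 271.
Theo wins the runoff.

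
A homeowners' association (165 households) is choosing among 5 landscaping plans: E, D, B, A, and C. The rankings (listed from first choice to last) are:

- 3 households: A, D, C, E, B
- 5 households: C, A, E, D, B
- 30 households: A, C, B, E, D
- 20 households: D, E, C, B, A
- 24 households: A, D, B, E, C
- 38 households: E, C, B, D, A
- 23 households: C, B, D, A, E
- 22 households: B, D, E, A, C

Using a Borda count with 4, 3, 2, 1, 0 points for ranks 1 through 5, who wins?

C

E: 3·1 + 5·2 + 30·1 + 20·3 + 24·1 + 38·4 + 23·0 + 22·2 = 323
D: 3·3 + 5·1 + 30·0 + 20·4 + 24·3 + 38·1 + 23·2 + 22·3 = 316
B: 3·0 + 5·0 + 30·2 + 20·1 + 24·2 + 38·2 + 23·3 + 22·4 = 361
A: 3·4 + 5·3 + 30·4 + 20·0 + 24·4 + 38·0 + 23·1 + 22·1 = 288
C: 3·2 + 5·4 + 30·3 + 20·2 + 24·0 + 38·3 + 23·4 + 22·0 = 362
C has the highest Borda score (362).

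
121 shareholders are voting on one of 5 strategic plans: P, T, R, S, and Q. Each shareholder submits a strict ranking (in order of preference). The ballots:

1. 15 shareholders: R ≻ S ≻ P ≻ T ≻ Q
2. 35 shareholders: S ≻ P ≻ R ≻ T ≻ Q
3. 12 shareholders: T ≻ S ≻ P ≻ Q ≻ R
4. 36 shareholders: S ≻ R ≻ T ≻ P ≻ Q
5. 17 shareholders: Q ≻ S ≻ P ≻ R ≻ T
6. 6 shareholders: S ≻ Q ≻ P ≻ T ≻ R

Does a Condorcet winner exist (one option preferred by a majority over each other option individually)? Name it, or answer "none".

S

S vs P: 121–0 for S.
S vs T: 109–12 for S.
S vs R: 106–15 for S.
S vs Q: 104–17 for S.
S beats every other option head-to-head.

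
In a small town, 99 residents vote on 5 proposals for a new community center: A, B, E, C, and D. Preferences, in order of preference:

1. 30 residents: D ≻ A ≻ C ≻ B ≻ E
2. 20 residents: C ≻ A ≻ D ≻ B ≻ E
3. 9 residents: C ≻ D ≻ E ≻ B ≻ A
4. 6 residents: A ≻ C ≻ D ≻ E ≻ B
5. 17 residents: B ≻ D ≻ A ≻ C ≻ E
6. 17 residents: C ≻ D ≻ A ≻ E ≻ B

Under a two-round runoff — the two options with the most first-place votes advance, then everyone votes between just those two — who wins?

C

Round 1 first-place votes: A 6, B 17, E 0, C 46, D 30.
C and D advance.
Runoff: C is preferred to D by 52 voters; D by 47.
C wins the runoff.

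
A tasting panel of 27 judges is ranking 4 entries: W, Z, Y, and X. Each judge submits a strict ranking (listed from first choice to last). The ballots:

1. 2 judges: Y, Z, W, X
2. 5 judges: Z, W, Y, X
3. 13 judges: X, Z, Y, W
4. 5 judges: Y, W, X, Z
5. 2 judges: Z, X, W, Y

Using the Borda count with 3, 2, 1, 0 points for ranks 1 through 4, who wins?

Z

W: 2·1 + 5·2 + 13·0 + 5·2 + 2·1 = 24
Z: 2·2 + 5·3 + 13·2 + 5·0 + 2·3 = 51
Y: 2·3 + 5·1 + 13·1 + 5·3 + 2·0 = 39
X: 2·0 + 5·0 + 13·3 + 5·1 + 2·2 = 48
Z has the highest Borda score (51).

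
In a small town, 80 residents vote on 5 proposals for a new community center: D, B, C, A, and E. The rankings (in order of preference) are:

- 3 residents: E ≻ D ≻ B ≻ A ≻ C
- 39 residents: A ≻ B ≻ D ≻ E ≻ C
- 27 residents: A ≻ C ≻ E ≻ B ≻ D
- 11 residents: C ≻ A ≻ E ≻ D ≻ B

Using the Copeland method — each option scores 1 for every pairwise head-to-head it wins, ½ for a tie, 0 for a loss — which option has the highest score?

A

D: beats C; loses to B, A, and E → score 1.
B: beats D and C; loses to A and E → score 2.
C: loses to D, B, A, and E → score 0.
A: beats D, B, C, and E → score 4.
E: beats D, B, and C; loses to A → score 3.
A has the best pairwise record.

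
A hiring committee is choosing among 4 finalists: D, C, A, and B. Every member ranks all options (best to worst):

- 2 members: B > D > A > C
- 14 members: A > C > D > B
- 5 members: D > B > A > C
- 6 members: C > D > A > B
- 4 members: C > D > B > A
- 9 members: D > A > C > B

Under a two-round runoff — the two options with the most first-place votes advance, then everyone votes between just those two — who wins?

D

Round 1 first-place votes: D 14, C 10, A 14, B 2.
D and A advance.
Runoff: D is preferred to A by 26 voters; A by 14.
D wins the runoff.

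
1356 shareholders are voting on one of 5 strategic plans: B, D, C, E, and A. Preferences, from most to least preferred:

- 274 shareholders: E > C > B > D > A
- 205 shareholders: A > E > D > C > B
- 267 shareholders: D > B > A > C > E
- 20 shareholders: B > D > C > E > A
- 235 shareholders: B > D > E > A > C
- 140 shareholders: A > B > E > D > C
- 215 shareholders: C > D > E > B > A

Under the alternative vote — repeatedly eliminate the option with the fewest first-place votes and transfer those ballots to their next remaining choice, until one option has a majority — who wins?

Round 1: B 255, D 267, C 215, E 274, A 345. Eliminate C.
Round 2: B 255, D 482, E 274, A 345. Eliminate B.
Round 3: D 737, E 274, A 345. D has a majority.

D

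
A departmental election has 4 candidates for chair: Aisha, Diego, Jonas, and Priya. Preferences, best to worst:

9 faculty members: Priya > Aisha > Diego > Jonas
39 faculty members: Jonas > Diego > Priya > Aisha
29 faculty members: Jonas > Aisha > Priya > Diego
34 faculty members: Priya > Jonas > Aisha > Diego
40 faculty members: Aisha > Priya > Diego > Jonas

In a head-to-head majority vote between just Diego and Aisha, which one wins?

Voters preferring Diego to Aisha: 39; preferring Aisha to Diego: 112.
Aisha wins the head-to-head.

Aisha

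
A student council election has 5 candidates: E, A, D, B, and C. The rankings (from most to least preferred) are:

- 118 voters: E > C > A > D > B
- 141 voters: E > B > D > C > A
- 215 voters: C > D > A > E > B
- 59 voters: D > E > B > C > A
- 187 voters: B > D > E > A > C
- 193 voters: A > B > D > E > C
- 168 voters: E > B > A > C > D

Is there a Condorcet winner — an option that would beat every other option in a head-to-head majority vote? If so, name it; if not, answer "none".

none

Checking pairwise contests:
D beats E 654–427.
E beats A 673–408.
B beats D 689–392.
E beats B 701–380.
E beats C 866–215.
Every option loses at least one head-to-head, so there is no Condorcet winner.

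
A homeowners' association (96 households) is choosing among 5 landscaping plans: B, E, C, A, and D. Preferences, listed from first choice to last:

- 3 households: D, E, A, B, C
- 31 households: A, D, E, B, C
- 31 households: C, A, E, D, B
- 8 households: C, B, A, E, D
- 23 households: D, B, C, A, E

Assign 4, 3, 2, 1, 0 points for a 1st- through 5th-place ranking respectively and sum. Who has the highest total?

A

B: 3·1 + 31·1 + 31·0 + 8·3 + 23·3 = 127
E: 3·3 + 31·2 + 31·2 + 8·1 + 23·0 = 141
C: 3·0 + 31·0 + 31·4 + 8·4 + 23·2 = 202
A: 3·2 + 31·4 + 31·3 + 8·2 + 23·1 = 262
D: 3·4 + 31·3 + 31·1 + 8·0 + 23·4 = 228
A has the highest Borda score (262).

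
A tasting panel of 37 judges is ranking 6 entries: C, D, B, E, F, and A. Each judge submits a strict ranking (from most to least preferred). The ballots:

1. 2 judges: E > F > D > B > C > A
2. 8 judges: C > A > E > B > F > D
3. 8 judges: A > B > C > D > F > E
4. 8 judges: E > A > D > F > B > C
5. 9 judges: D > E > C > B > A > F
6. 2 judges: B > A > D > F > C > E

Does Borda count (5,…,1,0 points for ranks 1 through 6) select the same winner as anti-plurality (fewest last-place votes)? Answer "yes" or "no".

Borda — scores: C 95, D 97, B 88, E 110, F 44, A 121. Winner: A.
Anti-plurality — last-place votes: C 8, D 8, B 0, E 10, F 9, A 2. Winner: B.
The two methods disagree.

no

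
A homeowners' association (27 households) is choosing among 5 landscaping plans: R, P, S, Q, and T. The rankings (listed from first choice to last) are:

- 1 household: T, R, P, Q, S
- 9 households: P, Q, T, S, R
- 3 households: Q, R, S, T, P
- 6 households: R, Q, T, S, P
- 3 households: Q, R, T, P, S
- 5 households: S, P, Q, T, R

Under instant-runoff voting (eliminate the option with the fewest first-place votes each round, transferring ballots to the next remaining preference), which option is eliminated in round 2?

S

Round 1: R 6, P 9, S 5, Q 6, T 1. Eliminate T.
Round 2: R 7, P 9, S 5, Q 6. Eliminate S.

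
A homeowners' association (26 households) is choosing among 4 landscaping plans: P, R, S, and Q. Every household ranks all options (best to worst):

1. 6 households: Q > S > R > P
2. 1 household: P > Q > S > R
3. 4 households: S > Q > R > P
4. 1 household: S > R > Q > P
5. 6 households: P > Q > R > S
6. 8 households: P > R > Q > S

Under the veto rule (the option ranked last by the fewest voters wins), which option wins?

Q

Last-place votes: P 11, R 1, S 14, Q 0.
Q is ranked last by the fewest voters, so Q wins.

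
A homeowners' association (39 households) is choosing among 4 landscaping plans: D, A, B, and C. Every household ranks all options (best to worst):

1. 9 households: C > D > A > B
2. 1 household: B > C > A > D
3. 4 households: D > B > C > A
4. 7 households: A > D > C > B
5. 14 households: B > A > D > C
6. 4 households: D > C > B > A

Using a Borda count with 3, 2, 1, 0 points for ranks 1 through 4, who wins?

D

D: 9·2 + 1·0 + 4·3 + 7·2 + 14·1 + 4·3 = 70
A: 9·1 + 1·1 + 4·0 + 7·3 + 14·2 + 4·0 = 59
B: 9·0 + 1·3 + 4·2 + 7·0 + 14·3 + 4·1 = 57
C: 9·3 + 1·2 + 4·1 + 7·1 + 14·0 + 4·2 = 48
D has the highest Borda score (70).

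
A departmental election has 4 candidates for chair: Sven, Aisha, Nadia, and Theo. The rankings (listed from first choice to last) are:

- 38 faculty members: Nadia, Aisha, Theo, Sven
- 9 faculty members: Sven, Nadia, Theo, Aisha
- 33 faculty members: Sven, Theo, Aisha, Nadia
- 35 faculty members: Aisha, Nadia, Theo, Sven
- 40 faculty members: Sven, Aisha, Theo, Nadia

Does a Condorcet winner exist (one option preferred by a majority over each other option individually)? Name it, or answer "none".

Sven vs Aisha: 82–73 for Sven.
Sven vs Nadia: 82–73 for Sven.
Sven vs Theo: 82–73 for Sven.
Sven beats every other option head-to-head.

Sven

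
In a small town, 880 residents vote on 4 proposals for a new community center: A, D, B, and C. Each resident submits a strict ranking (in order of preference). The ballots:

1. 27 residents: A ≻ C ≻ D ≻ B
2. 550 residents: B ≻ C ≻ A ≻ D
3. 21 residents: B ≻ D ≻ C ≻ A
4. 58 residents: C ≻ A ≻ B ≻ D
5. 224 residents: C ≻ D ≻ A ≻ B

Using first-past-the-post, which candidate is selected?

First-place votes: A 27, D 0, B 571, C 282.
B has the most first-place votes.

B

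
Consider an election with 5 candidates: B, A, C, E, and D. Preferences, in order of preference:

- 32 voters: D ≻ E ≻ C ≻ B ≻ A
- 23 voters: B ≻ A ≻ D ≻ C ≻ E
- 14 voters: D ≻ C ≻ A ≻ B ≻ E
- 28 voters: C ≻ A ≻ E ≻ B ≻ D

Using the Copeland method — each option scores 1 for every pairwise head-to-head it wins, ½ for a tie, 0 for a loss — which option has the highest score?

C

B: beats A and D; loses to C and E → score 2.
A: beats E and D; loses to B and C → score 2.
C: beats B, A, and E; loses to D → score 3.
E: beats B; loses to A, C, and D → score 1.
D: beats C and E; loses to B and A → score 2.
C has the best pairwise record.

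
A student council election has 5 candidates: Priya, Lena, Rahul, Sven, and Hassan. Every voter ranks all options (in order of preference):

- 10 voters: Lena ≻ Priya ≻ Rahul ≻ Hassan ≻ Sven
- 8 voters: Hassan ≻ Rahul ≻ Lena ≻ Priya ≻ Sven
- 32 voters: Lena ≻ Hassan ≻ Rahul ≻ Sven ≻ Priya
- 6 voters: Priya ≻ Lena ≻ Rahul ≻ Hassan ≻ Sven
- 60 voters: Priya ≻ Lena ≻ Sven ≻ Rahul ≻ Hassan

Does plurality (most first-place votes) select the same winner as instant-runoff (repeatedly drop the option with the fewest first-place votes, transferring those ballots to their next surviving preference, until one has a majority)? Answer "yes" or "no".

Plurality — first-place votes: Priya 66, Lena 42, Rahul 0, Sven 0, Hassan 8. Winner: Priya.
Instant-runoff — R1 Priya 66, Lena 42, Rahul 0, Sven 0, Hassan 8 (Priya winner). Winner: Priya.
The two methods agree.

yes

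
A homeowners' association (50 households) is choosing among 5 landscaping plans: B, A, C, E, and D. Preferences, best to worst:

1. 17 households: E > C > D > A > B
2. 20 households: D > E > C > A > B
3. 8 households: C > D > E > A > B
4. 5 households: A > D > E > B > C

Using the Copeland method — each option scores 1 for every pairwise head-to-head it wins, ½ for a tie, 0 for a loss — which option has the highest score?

D

B: loses to A, C, E, and D → score 0.
A: beats B; loses to C, E, and D → score 1.
C: beats B and A; ties D; loses to E → score 2.5.
E: beats B, A, and C; loses to D → score 3.
D: beats B, A, and E; ties C → score 3.5.
D has the best pairwise record.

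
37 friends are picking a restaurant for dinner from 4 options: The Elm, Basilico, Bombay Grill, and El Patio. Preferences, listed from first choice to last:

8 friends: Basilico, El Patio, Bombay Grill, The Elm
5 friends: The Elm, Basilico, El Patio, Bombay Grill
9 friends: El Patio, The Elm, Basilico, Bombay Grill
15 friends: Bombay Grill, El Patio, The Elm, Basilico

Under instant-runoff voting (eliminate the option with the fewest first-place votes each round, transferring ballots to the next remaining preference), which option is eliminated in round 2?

Round 1: The Elm 5, Basilico 8, Bombay Grill 15, El Patio 9. Eliminate The Elm.
Round 2: Basilico 13, Bombay Grill 15, El Patio 9. Eliminate El Patio.

El Patio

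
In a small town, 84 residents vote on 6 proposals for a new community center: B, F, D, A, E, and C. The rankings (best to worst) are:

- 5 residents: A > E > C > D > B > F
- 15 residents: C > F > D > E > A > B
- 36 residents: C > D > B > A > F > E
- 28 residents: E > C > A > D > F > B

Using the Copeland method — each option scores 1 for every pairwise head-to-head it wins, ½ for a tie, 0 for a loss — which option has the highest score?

C

B: loses to F, D, A, E, and C → score 0.
F: beats B and E; loses to D, A, and C → score 2.
D: beats B, F, A, and E; loses to C → score 4.
A: beats B and F; loses to D, E, and C → score 2.
E: beats B and A; loses to F, D, and C → score 2.
C: beats B, F, D, A, and E → score 5.
C has the best pairwise record.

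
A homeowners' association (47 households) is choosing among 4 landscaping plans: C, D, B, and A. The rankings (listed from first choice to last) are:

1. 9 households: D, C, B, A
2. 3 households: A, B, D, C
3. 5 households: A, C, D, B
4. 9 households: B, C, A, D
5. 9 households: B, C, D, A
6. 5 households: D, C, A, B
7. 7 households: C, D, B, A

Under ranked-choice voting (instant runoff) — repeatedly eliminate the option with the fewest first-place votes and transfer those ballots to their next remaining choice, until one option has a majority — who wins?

Round 1: C 7, D 14, B 18, A 8. Eliminate C.
Round 2: D 21, B 18, A 8. Eliminate A.
Round 3: D 26, B 21. D has a majority.

D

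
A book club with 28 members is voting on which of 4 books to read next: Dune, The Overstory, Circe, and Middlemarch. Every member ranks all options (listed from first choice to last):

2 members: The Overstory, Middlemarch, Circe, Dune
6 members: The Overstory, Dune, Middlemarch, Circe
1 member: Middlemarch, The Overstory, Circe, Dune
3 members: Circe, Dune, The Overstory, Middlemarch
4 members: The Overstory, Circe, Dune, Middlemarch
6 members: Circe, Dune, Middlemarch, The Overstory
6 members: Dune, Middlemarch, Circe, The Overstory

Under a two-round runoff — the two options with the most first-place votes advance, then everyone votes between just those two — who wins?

Round 1 first-place votes: Dune 6, The Overstory 12, Circe 9, Middlemarch 1.
The Overstory and Circe advance.
Runoff: The Overstory is preferred to Circe by 13 voters; Circe by 15.
Circe wins the runoff.

Circe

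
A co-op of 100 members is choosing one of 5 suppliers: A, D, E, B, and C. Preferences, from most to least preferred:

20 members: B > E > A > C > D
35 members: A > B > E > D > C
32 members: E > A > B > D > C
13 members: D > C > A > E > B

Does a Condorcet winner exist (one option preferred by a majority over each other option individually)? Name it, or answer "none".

Checking pairwise contests:
E beats A 52–48.
A beats D 87–13.
B beats E 55–45.
A beats B 80–20.
A beats C 87–13.
Every option loses at least one head-to-head, so there is no Condorcet winner.

none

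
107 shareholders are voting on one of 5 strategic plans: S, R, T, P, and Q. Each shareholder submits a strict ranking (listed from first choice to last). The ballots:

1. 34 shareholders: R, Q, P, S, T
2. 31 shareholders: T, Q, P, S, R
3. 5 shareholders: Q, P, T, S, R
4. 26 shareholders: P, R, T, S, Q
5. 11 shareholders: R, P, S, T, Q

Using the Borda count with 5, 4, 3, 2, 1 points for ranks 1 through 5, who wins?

P

S: 34·2 + 31·2 + 5·2 + 26·2 + 11·3 = 225
R: 34·5 + 31·1 + 5·1 + 26·4 + 11·5 = 365
T: 34·1 + 31·5 + 5·3 + 26·3 + 11·2 = 304
P: 34·3 + 31·3 + 5·4 + 26·5 + 11·4 = 389
Q: 34·4 + 31·4 + 5·5 + 26·1 + 11·1 = 322
P has the highest Borda score (389).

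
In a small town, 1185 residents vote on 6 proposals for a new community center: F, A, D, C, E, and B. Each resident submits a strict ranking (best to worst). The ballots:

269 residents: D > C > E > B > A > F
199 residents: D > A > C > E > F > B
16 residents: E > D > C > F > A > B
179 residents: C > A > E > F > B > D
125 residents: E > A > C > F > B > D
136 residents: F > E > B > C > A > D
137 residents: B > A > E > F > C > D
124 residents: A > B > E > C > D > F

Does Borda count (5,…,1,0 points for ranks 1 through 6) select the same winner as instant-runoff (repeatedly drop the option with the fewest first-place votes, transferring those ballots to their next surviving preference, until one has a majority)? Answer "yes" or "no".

yes

Borda — scores: F 1793, A 3601, D 2528, C 3648, E 3774, B 2431. Winner: E.
Instant-runoff — R1 F 136, A 124, D 468, C 179, E 141, B 137 (A out); R2 F 136, D 468, C 179, E 141, B 261 (F out); R3 D 468, C 179, E 277, B 261 (C out); R4 D 468, E 456, B 261 (B out); R5 D 468, E 717 (E winner). Winner: E.
The two methods agree.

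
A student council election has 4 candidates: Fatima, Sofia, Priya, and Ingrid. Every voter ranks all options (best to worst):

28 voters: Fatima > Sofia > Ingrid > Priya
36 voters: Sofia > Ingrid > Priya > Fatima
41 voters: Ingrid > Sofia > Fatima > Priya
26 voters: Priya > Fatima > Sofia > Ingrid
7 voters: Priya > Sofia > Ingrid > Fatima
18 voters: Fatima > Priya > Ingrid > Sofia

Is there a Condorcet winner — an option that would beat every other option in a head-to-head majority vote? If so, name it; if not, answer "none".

Sofia vs Fatima: 84–72 for Sofia.
Sofia vs Priya: 105–51 for Sofia.
Sofia vs Ingrid: 97–59 for Sofia.
Sofia beats every other option head-to-head.

Sofia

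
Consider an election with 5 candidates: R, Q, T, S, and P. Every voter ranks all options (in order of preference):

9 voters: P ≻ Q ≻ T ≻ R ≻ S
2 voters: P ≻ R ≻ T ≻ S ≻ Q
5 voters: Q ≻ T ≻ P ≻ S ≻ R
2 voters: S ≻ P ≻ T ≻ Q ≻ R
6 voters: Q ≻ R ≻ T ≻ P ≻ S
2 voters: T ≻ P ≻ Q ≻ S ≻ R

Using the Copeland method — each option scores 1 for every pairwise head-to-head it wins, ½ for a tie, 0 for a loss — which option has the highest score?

R: beats S; loses to Q, T, and P → score 1.
Q: beats R, T, and S; loses to P → score 3.
T: beats R and S; ties P; loses to Q → score 2.5.
S: loses to R, Q, T, and P → score 0.
P: beats R, Q, and S; ties T → score 3.5.
P has the best pairwise record.

P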